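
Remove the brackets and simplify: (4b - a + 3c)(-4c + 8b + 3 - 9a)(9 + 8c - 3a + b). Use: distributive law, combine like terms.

(4b - a + 3c)(-4c + 8b + 3 - 9a)(9 + 8c - 3a + b)
= (-16bc + 32b^2 + 12b - 36ab + 4ac - 8ab - 3a + 9a^2 - 12c^2 + 24bc + 9c - 27ac)(9 + 8c - 3a + b)    [distributive law]
= (8bc + 32b^2 + 12b - 44ab - 23ac - 3a + 9a^2 - 12c^2 + 9c)(9 + 8c - 3a + b)    [combine like terms]
= 72bc + 64bc^2 - 24abc + 8b^2c + 288b^2 + 256b^2c - 96ab^2 + 32b^3 + 108b + 96bc - 36ab + 12b^2 - 396ab - 352abc + 132a^2b - 44ab^2 - 207ac - 184ac^2 + 69a^2c - 23abc - 27a - 24ac + 9a^2 - 3ab + 81a^2 + 72a^2c - 27a^3 + 9a^2b - 108c^2 - 96c^3 + 36ac^2 - 12bc^2 + 81c + 72c^2 - 27ac + 9bc    [distributive law]
= 177bc + 52bc^2 - 399abc + 264b^2c + 300b^2 - 140ab^2 + 32b^3 + 108b - 435ab + 141a^2b - 258ac - 148ac^2 + 141a^2c - 27a + 90a^2 - 27a^3 - 36c^2 - 96c^3 + 81c    [combine like terms]

177bc + 52bc^2 - 399abc + 264b^2c + 300b^2 - 140ab^2 + 32b^3 + 108b - 435ab + 141a^2b - 258ac - 148ac^2 + 141a^2c - 27a + 90a^2 - 27a^3 - 36c^2 - 96c^3 + 81c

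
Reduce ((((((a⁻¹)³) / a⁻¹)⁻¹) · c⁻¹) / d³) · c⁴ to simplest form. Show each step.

((((((a⁻¹)³) / a⁻¹)⁻¹) · c⁻¹) / d³) · c⁴
= ((((((a⁻¹)³)⁻¹) / ((a⁻¹)⁻¹)) · c⁻¹) / d³) · c⁴    [power of a quotient]
= (((((a⁻¹)⁻³) / ((a⁻¹)⁻¹)) · c⁻¹) / d³) · c⁴    [power of a power]
= (((a³ / ((a⁻¹)⁻¹)) · c⁻¹) / d³) · c⁴    [power of a power]
= (((a³ / a) · c⁻¹) / d³) · c⁴    [power of a power]
= ((a² · c⁻¹) / d³) · c⁴    [quotient of powers]
= a²c³d⁻³    [quotient of powers; product of powers]

a²c³d⁻³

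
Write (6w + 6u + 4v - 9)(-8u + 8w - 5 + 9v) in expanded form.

48w^2 - 102w + 86vw - 48u^2 + 42u + 22uv - 101v + 36v^2 + 45

(6w + 6u + 4v - 9)(-8u + 8w - 5 + 9v)
= -48uw + 48w^2 - 30w + 54vw - 48u^2 + 48uw - 30u + 54uv - 32uv + 32vw - 20v + 36v^2 + 72u - 72w + 45 - 81v    [distributive law]
= 48w^2 - 102w + 86vw - 48u^2 + 42u + 22uv - 101v + 36v^2 + 45    [combine like terms]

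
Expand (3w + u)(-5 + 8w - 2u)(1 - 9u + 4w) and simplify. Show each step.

(3w + u)(-5 + 8w - 2u)(1 - 9u + 4w)
= (-15w + 24w^2 - 6uw - 5u + 8uw - 2u^2)(1 - 9u + 4w)    [distributive law]
= (-15w + 24w^2 + 2uw - 5u - 2u^2)(1 - 9u + 4w)    [combine like terms]
= -15w + 135uw - 60w^2 + 24w^2 - 216uw^2 + 96w^3 + 2uw - 18u^2w + 8uw^2 - 5u + 45u^2 - 20uw - 2u^2 + 18u^3 - 8u^2w    [distributive law]
= -15w + 117uw - 36w^2 - 208uw^2 + 96w^3 - 26u^2w - 5u + 43u^2 + 18u^3    [combine like terms]

-15w + 117uw - 36w^2 - 208uw^2 + 96w^3 - 26u^2w - 5u + 43u^2 + 18u^3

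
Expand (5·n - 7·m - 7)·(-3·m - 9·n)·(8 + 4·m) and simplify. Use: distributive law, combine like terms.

636·m·n + 192·m^2·n - 360·n^2 - 180·m·n^2 + 252·m^2 + 84·m^3 + 168·m + 504·n

(5·n - 7·m - 7)·(-3·m - 9·n)·(8 + 4·m)
= (-15·m·n - 45·n^2 + 21·m^2 + 63·m·n + 21·m + 63·n)·(8 + 4·m)    [distributive law]
= (48·m·n - 45·n^2 + 21·m^2 + 21·m + 63·n)·(8 + 4·m)    [combine like terms]
= 384·m·n + 192·m^2·n - 360·n^2 - 180·m·n^2 + 168·m^2 + 84·m^3 + 168·m + 84·m^2 + 504·n + 252·m·n    [distributive law]
= 636·m·n + 192·m^2·n - 360·n^2 - 180·m·n^2 + 252·m^2 + 84·m^3 + 168·m + 504·n    [combine like terms]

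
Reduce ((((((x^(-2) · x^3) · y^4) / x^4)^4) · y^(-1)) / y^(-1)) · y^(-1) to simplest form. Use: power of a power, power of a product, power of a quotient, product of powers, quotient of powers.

((((((x^(-2) · x^3) · y^4) / x^4)^4) · y^(-1)) / y^(-1)) · y^(-1)
= ((((((x^(-2) · x^3) · y^4)^4) / ((x^4)^4)) · y^(-1)) / y^(-1)) · y^(-1)    [power of a quotient]
= ((((((x^(-2) · x^3)^4) · ((y^4)^4)) / ((x^4)^4)) · y^(-1)) / y^(-1)) · y^(-1)    [power of a product]
= (((((((x^(-2))^4) · ((x^3)^4)) · ((y^4)^4)) / ((x^4)^4)) · y^(-1)) / y^(-1)) · y^(-1)    [power of a product]
= (((((x^(-8) · ((x^3)^4)) · ((y^4)^4)) / ((x^4)^4)) · y^(-1)) / y^(-1)) · y^(-1)    [power of a power]
= (((((x^(-8) · x^12) · ((y^4)^4)) / ((x^4)^4)) · y^(-1)) / y^(-1)) · y^(-1)    [power of a power]
= ((((x^4 · ((y^4)^4)) / ((x^4)^4)) · y^(-1)) / y^(-1)) · y^(-1)    [product of powers]
= ((((x^4 · y^16) / ((x^4)^4)) · y^(-1)) / y^(-1)) · y^(-1)    [power of a power]
= ((((x^4 · y^16) / x^16) · y^(-1)) / y^(-1)) · y^(-1)    [power of a power]
= x^(-12)y^15    [quotient of powers; product of powers]

x^(-12)y^15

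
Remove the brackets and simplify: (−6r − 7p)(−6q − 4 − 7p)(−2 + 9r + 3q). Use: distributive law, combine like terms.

324qr^2 + 108q^2r − 48r + 216r^2 + 168pr + 378pr^2 + 504pqr + 126pq^2 − 56p − 98p^2 + 441p^2r + 147p^2q

(−6r − 7p)(−6q − 4 − 7p)(−2 + 9r + 3q)
= (36qr + 24r + 42pr + 42pq + 28p + 49p^2)(−2 + 9r + 3q)    [distributive law]
= −72qr + 324qr^2 + 108q^2r − 48r + 216r^2 + 72qr − 84pr + 378pr^2 + 126pqr − 84pq + 378pqr + 126pq^2 − 56p + 252pr + 84pq − 98p^2 + 441p^2r + 147p^2q    [distributive law]
= 324qr^2 + 108q^2r − 48r + 216r^2 + 168pr + 378pr^2 + 504pqr + 126pq^2 − 56p − 98p^2 + 441p^2r + 147p^2q    [combine like terms]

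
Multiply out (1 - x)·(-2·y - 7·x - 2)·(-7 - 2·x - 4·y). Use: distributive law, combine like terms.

22·y + 10·x·y + 8·y^2 + 39·x - 39·x^2 + 14 - 32·x^2·y - 8·x·y^2 - 14·x^3

(1 - x)·(-2·y - 7·x - 2)·(-7 - 2·x - 4·y)
= (-2·y - 7·x - 2 + 2·x·y + 7·x^2 + 2·x)·(-7 - 2·x - 4·y)    [distributive law]
= (-2·y - 5·x - 2 + 2·x·y + 7·x^2)·(-7 - 2·x - 4·y)    [combine like terms]
= 14·y + 4·x·y + 8·y^2 + 35·x + 10·x^2 + 20·x·y + 14 + 4·x + 8·y - 14·x·y - 4·x^2·y - 8·x·y^2 - 49·x^2 - 14·x^3 - 28·x^2·y    [distributive law]
= 22·y + 10·x·y + 8·y^2 + 39·x - 39·x^2 + 14 - 32·x^2·y - 8·x·y^2 - 14·x^3    [combine like terms]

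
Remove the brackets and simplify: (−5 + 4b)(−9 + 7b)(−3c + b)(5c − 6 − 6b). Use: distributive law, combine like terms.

−675c^2 + 810c − 243bc − 270b + 156b^2 + 1065bc^2 − 1129b^2c + 258b^3 − 420b^2c^2 + 644b^3c − 168b^4

(−5 + 4b)(−9 + 7b)(−3c + b)(5c − 6 − 6b)
= (45 − 35b − 36b + 28b^2)(−3c + b)(5c − 6 − 6b)    [distributive law]
= (45 − 71b + 28b^2)(−3c + b)(5c − 6 − 6b)    [combine like terms]
= (−135c + 45b + 213bc − 71b^2 − 84b^2c + 28b^3)(5c − 6 − 6b)    [distributive law]
= −675c^2 + 810c + 810bc + 225bc − 270b − 270b^2 + 1065bc^2 − 1278bc − 1278b^2c − 355b^2c + 426b^2 + 426b^3 − 420b^2c^2 + 504b^2c + 504b^3c + 140b^3c − 168b^3 − 168b^4    [distributive law]
= −675c^2 + 810c − 243bc − 270b + 156b^2 + 1065bc^2 − 1129b^2c + 258b^3 − 420b^2c^2 + 644b^3c − 168b^4    [combine like terms]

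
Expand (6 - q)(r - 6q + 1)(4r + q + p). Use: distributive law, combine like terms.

24r^2 - 142qr + 6pr - 37q^2 - 37pq + 24r + 6q + 6p - 4qr^2 + 23q^2r - pqr + 6q^3 + 6pq^2

(6 - q)(r - 6q + 1)(4r + q + p)
= (6r - 36q + 6 - qr + 6q^2 - q)(4r + q + p)    [distributive law]
= (6r - 37q + 6 - qr + 6q^2)(4r + q + p)    [combine like terms]
= 24r^2 + 6qr + 6pr - 148qr - 37q^2 - 37pq + 24r + 6q + 6p - 4qr^2 - q^2r - pqr + 24q^2r + 6q^3 + 6pq^2    [distributive law]
= 24r^2 - 142qr + 6pr - 37q^2 - 37pq + 24r + 6q + 6p - 4qr^2 + 23q^2r - pqr + 6q^3 + 6pq^2    [combine like terms]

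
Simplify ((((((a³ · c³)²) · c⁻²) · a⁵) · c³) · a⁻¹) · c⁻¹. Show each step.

((((((a³ · c³)²) · c⁻²) · a⁵) · c³) · a⁻¹) · c⁻¹
= (((((((a³)²) · ((c³)²)) · c⁻²) · a⁵) · c³) · a⁻¹) · c⁻¹    [power of a product]
= (((((a⁶ · ((c³)²)) · c⁻²) · a⁵) · c³) · a⁻¹) · c⁻¹    [power of a power]
= (((((a⁶ · c⁶) · c⁻²) · a⁵) · c³) · a⁻¹) · c⁻¹    [power of a power]
= a¹⁰c⁶    [product of powers]

a¹⁰c⁶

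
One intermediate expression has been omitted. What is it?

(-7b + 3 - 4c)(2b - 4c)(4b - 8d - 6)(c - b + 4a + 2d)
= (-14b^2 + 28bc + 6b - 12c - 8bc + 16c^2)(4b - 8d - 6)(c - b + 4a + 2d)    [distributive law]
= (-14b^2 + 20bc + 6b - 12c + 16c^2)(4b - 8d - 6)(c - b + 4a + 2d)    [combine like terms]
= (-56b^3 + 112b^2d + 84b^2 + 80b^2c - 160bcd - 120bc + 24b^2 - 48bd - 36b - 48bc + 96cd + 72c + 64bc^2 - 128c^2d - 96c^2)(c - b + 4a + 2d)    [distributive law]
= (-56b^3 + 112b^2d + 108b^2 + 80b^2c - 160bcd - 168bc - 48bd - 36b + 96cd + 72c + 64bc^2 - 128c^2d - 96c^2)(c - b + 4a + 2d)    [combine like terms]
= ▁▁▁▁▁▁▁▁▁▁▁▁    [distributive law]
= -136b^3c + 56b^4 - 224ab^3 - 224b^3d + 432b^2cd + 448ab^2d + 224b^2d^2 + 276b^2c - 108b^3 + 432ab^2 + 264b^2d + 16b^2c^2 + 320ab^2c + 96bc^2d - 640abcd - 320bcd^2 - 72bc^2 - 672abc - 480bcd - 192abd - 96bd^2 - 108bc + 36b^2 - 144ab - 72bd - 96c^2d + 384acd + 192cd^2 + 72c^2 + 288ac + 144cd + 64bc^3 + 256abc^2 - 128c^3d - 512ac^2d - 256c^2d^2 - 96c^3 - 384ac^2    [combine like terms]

After distributive law, the bracketed line is:

-56b^3c + 56b^4 - 224ab^3 - 112b^3d + 112b^2cd - 112b^3d + 448ab^2d + 224b^2d^2 + 108b^2c - 108b^3 + 432ab^2 + 216b^2d + 80b^2c^2 - 80b^3c + 320ab^2c + 160b^2cd - 160bc^2d + 160b^2cd - 640abcd - 320bcd^2 - 168bc^2 + 168b^2c - 672abc - 336bcd - 48bcd + 48b^2d - 192abd - 96bd^2 - 36bc + 36b^2 - 144ab - 72bd + 96c^2d - 96bcd + 384acd + 192cd^2 + 72c^2 - 72bc + 288ac + 144cd + 64bc^3 - 64b^2c^2 + 256abc^2 + 128bc^2d - 128c^3d + 128bc^2d - 512ac^2d - 256c^2d^2 - 96c^3 + 96bc^2 - 384ac^2 - 192c^2d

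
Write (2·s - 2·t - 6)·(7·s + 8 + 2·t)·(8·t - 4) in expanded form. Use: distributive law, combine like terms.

112·s^2·t - 56·s^2 - 168·s·t + 104·s - 80·s·t^2 - 208·t^2 - 272·t - 32·t^3 + 192

(2·s - 2·t - 6)·(7·s + 8 + 2·t)·(8·t - 4)
= (14·s^2 + 16·s + 4·s·t - 14·s·t - 16·t - 4·t^2 - 42·s - 48 - 12·t)·(8·t - 4)    [distributive law]
= (14·s^2 - 26·s - 10·s·t - 28·t - 4·t^2 - 48)·(8·t - 4)    [combine like terms]
= 112·s^2·t - 56·s^2 - 208·s·t + 104·s - 80·s·t^2 + 40·s·t - 224·t^2 + 112·t - 32·t^3 + 16·t^2 - 384·t + 192    [distributive law]
= 112·s^2·t - 56·s^2 - 168·s·t + 104·s - 80·s·t^2 - 208·t^2 - 272·t - 32·t^3 + 192    [combine like terms]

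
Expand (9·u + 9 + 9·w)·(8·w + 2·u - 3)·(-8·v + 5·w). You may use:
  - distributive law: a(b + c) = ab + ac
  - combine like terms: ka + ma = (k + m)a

(9·u + 9 + 9·w)·(8·w + 2·u - 3)·(-8·v + 5·w)
= (72·u·w + 18·u^2 - 27·u + 72·w + 18·u - 27 + 72·w^2 + 18·u·w - 27·w)·(-8·v + 5·w)    [distributive law]
= (90·u·w + 18·u^2 - 9·u + 45·w - 27 + 72·w^2)·(-8·v + 5·w)    [combine like terms]
= -720·u·v·w + 450·u·w^2 - 144·u^2·v + 90·u^2·w + 72·u·v - 45·u·w - 360·v·w + 225·w^2 + 216·v - 135·w - 576·v·w^2 + 360·w^3    [distributive law]

-720·u·v·w + 450·u·w^2 - 144·u^2·v + 90·u^2·w + 72·u·v - 45·u·w - 360·v·w + 225·w^2 + 216·v - 135·w - 576·v·w^2 + 360·w^3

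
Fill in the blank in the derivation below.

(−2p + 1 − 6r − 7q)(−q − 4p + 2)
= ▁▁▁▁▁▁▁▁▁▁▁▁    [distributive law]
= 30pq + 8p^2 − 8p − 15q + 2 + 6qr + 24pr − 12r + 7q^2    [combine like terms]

After distributive law, the bracketed line is:

2pq + 8p^2 − 4p − q − 4p + 2 + 6qr + 24pr − 12r + 7q^2 + 28pq − 14q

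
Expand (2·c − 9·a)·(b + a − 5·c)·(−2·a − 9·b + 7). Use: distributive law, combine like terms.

(2·c − 9·a)·(b + a − 5·c)·(−2·a − 9·b + 7)
= (2·b·c + 2·a·c − 10·c² − 9·a·b − 9·a² + 45·a·c)·(−2·a − 9·b + 7)    [distributive law]
= (2·b·c + 47·a·c − 10·c² − 9·a·b − 9·a²)·(−2·a − 9·b + 7)    [combine like terms]
= −4·a·b·c − 18·b²·c + 14·b·c − 94·a²·c − 423·a·b·c + 329·a·c + 20·a·c² + 90·b·c² − 70·c² + 18·a²·b + 81·a·b² − 63·a·b + 18·a³ + 81·a²·b − 63·a²    [distributive law]
= −427·a·b·c − 18·b²·c + 14·b·c − 94·a²·c + 329·a·c + 20·a·c² + 90·b·c² − 70·c² + 99·a²·b + 81·a·b² − 63·a·b + 18·a³ − 63·a²    [combine like terms]

−427·a·b·c − 18·b²·c + 14·b·c − 94·a²·c + 329·a·c + 20·a·c² + 90·b·c² − 70·c² + 99·a²·b + 81·a·b² − 63·a·b + 18·a³ − 63·a²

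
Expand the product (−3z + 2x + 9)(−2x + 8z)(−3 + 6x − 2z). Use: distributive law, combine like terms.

(−3z + 2x + 9)(−2x + 8z)(−3 + 6x − 2z)
= (6xz − 24z^2 − 4x^2 + 16xz − 18x + 72z)(−3 + 6x − 2z)    [distributive law]
= (22xz − 24z^2 − 4x^2 − 18x + 72z)(−3 + 6x − 2z)    [combine like terms]
= −66xz + 132x^2z − 44xz^2 + 72z^2 − 144xz^2 + 48z^3 + 12x^2 − 24x^3 + 8x^2z + 54x − 108x^2 + 36xz − 216z + 432xz − 144z^2    [distributive law]
= 402xz + 140x^2z − 188xz^2 − 72z^2 + 48z^3 − 96x^2 − 24x^3 + 54x − 216z    [combine like terms]

402xz + 140x^2z − 188xz^2 − 72z^2 + 48z^3 − 96x^2 − 24x^3 + 54x − 216z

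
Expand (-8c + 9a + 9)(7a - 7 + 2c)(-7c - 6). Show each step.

266ac² + 228ac - 422c² - 3c + 112c³ - 441a²c - 378a² + 378

(-8c + 9a + 9)(7a - 7 + 2c)(-7c - 6)
= (-56ac + 56c - 16c² + 63a² - 63a + 18ac + 63a - 63 + 18c)(-7c - 6)    [distributive law]
= (-38ac + 74c - 16c² + 63a² - 63)(-7c - 6)    [combine like terms]
= 266ac² + 228ac - 518c² - 444c + 112c³ + 96c² - 441a²c - 378a² + 441c + 378    [distributive law]
= 266ac² + 228ac - 422c² - 3c + 112c³ - 441a²c - 378a² + 378    [combine like terms]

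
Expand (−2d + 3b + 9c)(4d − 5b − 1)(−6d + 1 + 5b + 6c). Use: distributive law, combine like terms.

48d^3 − 20d^2 − 172bd^2 − 264cd^2 + 50bd + 200b^2d + 582bcd + 2d + 102cd − 30b^2 − 75b^3 − 315b^2c − 3b − 108bc + 216c^2d − 270bc^2 − 9c − 54c^2

(−2d + 3b + 9c)(4d − 5b − 1)(−6d + 1 + 5b + 6c)
= (−8d^2 + 10bd + 2d + 12bd − 15b^2 − 3b + 36cd − 45bc − 9c)(−6d + 1 + 5b + 6c)    [distributive law]
= (−8d^2 + 22bd + 2d − 15b^2 − 3b + 36cd − 45bc − 9c)(−6d + 1 + 5b + 6c)    [combine like terms]
= 48d^3 − 8d^2 − 40bd^2 − 48cd^2 − 132bd^2 + 22bd + 110b^2d + 132bcd − 12d^2 + 2d + 10bd + 12cd + 90b^2d − 15b^2 − 75b^3 − 90b^2c + 18bd − 3b − 15b^2 − 18bc − 216cd^2 + 36cd + 180bcd + 216c^2d + 270bcd − 45bc − 225b^2c − 270bc^2 + 54cd − 9c − 45bc − 54c^2    [distributive law]
= 48d^3 − 20d^2 − 172bd^2 − 264cd^2 + 50bd + 200b^2d + 582bcd + 2d + 102cd − 30b^2 − 75b^3 − 315b^2c − 3b − 108bc + 216c^2d − 270bc^2 − 9c − 54c^2    [combine like terms]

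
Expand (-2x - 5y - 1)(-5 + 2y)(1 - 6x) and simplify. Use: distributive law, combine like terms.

-20x - 60x² - 142xy + 24x²y + 23y - 10y² + 60xy² + 5

(-2x - 5y - 1)(-5 + 2y)(1 - 6x)
= (10x - 4xy + 25y - 10y² + 5 - 2y)(1 - 6x)    [distributive law]
= (10x - 4xy + 23y - 10y² + 5)(1 - 6x)    [combine like terms]
= 10x - 60x² - 4xy + 24x²y + 23y - 138xy - 10y² + 60xy² + 5 - 30x    [distributive law]
= -20x - 60x² - 142xy + 24x²y + 23y - 10y² + 60xy² + 5    [combine like terms]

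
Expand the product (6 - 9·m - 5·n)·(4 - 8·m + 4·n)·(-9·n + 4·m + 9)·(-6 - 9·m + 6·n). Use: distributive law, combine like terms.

2376·n - 7188·m·n + 216·n² + 2016·m + 4068·m² - 1296 - 1608·m²·n + 7488·m·n² - 4536·m³ - 2376·n³ + 7416·m³·n - 2748·m²·n² - 2592·m⁴ - 2316·m·n³ + 1080·n⁴

(6 - 9·m - 5·n)·(4 - 8·m + 4·n)·(-9·n + 4·m + 9)·(-6 - 9·m + 6·n)
= (24 - 48·m + 24·n - 36·m + 72·m² - 36·m·n - 20·n + 40·m·n - 20·n²)·(-9·n + 4·m + 9)·(-6 - 9·m + 6·n)    [distributive law]
= (24 - 84·m + 4·n + 72·m² + 4·m·n - 20·n²)·(-9·n + 4·m + 9)·(-6 - 9·m + 6·n)    [combine like terms]
= (-216·n + 96·m + 216 + 756·m·n - 336·m² - 756·m - 36·n² + 16·m·n + 36·n - 648·m²·n + 288·m³ + 648·m² - 36·m·n² + 16·m²·n + 36·m·n + 180·n³ - 80·m·n² - 180·n²)·(-6 - 9·m + 6·n)    [distributive law]
= (-180·n - 660·m + 216 + 808·m·n + 312·m² - 216·n² - 632·m²·n + 288·m³ - 116·m·n² + 180·n³)·(-6 - 9·m + 6·n)    [combine like terms]
= 1080·n + 1620·m·n - 1080·n² + 3960·m + 5940·m² - 3960·m·n - 1296 - 1944·m + 1296·n - 4848·m·n - 7272·m²·n + 4848·m·n² - 1872·m² - 2808·m³ + 1872·m²·n + 1296·n² + 1944·m·n² - 1296·n³ + 3792·m²·n + 5688·m³·n - 3792·m²·n² - 1728·m³ - 2592·m⁴ + 1728·m³·n + 696·m·n² + 1044·m²·n² - 696·m·n³ - 1080·n³ - 1620·m·n³ + 1080·n⁴    [distributive law]
= 2376·n - 7188·m·n + 216·n² + 2016·m + 4068·m² - 1296 - 1608·m²·n + 7488·m·n² - 4536·m³ - 2376·n³ + 7416·m³·n - 2748·m²·n² - 2592·m⁴ - 2316·m·n³ + 1080·n⁴    [combine like terms]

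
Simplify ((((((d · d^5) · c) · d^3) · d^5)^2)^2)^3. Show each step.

((((((d · d^5) · c) · d^3) · d^5)^2)^2)^3
= (((((d · d^5) · c) · d^3) · d^5)^2)^6    [power of a power]
= ((((d · d^5) · c) · d^3) · d^5)^12    [power of a power]
= ((((d · d^5) · c) · d^3)^12) · ((d^5)^12)    [power of a product]
= ((((d · d^5) · c)^12) · ((d^3)^12)) · ((d^5)^12)    [power of a product]
= ((((d · d^5)^12) · (c^12)) · ((d^3)^12)) · ((d^5)^12)    [power of a product]
= ((((d^12) · ((d^5)^12)) · (c^12)) · ((d^3)^12)) · ((d^5)^12)    [power of a product]
= (((d^12 · d^60) · (c^12)) · ((d^3)^12)) · ((d^5)^12)    [power of a power]
= ((d^72 · (c^12)) · ((d^3)^12)) · ((d^5)^12)    [product of powers]
= ((d^72 · c^12) · d^36) · ((d^5)^12)    [power of a power]
= ((d^72 · c^12) · d^36) · d^60    [power of a power]
= c^12d^168    [product of powers]

c^12d^168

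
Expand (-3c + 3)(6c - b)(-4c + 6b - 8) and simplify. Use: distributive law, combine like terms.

(-3c + 3)(6c - b)(-4c + 6b - 8)
= (-18c^2 + 3bc + 18c - 3b)(-4c + 6b - 8)    [distributive law]
= 72c^3 - 108bc^2 + 144c^2 - 12bc^2 + 18b^2c - 24bc - 72c^2 + 108bc - 144c + 12bc - 18b^2 + 24b    [distributive law]
= 72c^3 - 120bc^2 + 72c^2 + 18b^2c + 96bc - 144c - 18b^2 + 24b    [combine like terms]

72c^3 - 120bc^2 + 72c^2 + 18b^2c + 96bc - 144c - 18b^2 + 24b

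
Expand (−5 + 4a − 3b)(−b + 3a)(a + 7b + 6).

−178ab + 53b^2 + 30b + 57a^2 − 90a + 71a^2b − 88ab^2 + 12a^3 + 21b^3

(−5 + 4a − 3b)(−b + 3a)(a + 7b + 6)
= (5b − 15a − 4ab + 12a^2 + 3b^2 − 9ab)(a + 7b + 6)    [distributive law]
= (5b − 15a − 13ab + 12a^2 + 3b^2)(a + 7b + 6)    [combine like terms]
= 5ab + 35b^2 + 30b − 15a^2 − 105ab − 90a − 13a^2b − 91ab^2 − 78ab + 12a^3 + 84a^2b + 72a^2 + 3ab^2 + 21b^3 + 18b^2    [distributive law]
= −178ab + 53b^2 + 30b + 57a^2 − 90a + 71a^2b − 88ab^2 + 12a^3 + 21b^3    [combine like terms]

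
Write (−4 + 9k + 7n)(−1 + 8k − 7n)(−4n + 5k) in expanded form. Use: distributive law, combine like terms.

−16n + 20k + 269kn − 205k^2 − 84n^2 − 323k^2n + 360k^3 − 217kn^2 + 196n^3

(−4 + 9k + 7n)(−1 + 8k − 7n)(−4n + 5k)
= (4 − 32k + 28n − 9k + 72k^2 − 63kn − 7n + 56kn − 49n^2)(−4n + 5k)    [distributive law]
= (4 − 41k + 21n + 72k^2 − 7kn − 49n^2)(−4n + 5k)    [combine like terms]
= −16n + 20k + 164kn − 205k^2 − 84n^2 + 105kn − 288k^2n + 360k^3 + 28kn^2 − 35k^2n + 196n^3 − 245kn^2    [distributive law]
= −16n + 20k + 269kn − 205k^2 − 84n^2 − 323k^2n + 360k^3 − 217kn^2 + 196n^3    [combine like terms]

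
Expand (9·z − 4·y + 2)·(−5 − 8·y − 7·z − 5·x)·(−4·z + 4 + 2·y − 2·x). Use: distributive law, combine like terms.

(9·z − 4·y + 2)·(−5 − 8·y − 7·z − 5·x)·(−4·z + 4 + 2·y − 2·x)
= (−45·z − 72·y·z − 63·z^2 − 45·x·z + 20·y + 32·y^2 + 28·y·z + 20·x·y − 10 − 16·y − 14·z − 10·x)·(−4·z + 4 + 2·y − 2·x)    [distributive law]
= (−59·z − 44·y·z − 63·z^2 − 45·x·z + 4·y + 32·y^2 + 20·x·y − 10 − 10·x)·(−4·z + 4 + 2·y − 2·x)    [combine like terms]
= 236·z^2 − 236·z − 118·y·z + 118·x·z + 176·y·z^2 − 176·y·z − 88·y^2·z + 88·x·y·z + 252·z^3 − 252·z^2 − 126·y·z^2 + 126·x·z^2 + 180·x·z^2 − 180·x·z − 90·x·y·z + 90·x^2·z − 16·y·z + 16·y + 8·y^2 − 8·x·y − 128·y^2·z + 128·y^2 + 64·y^3 − 64·x·y^2 − 80·x·y·z + 80·x·y + 40·x·y^2 − 40·x^2·y + 40·z − 40 − 20·y + 20·x + 40·x·z − 40·x − 20·x·y + 20·x^2    [distributive law]
= −16·z^2 − 196·z − 310·y·z − 22·x·z + 50·y·z^2 − 216·y^2·z − 82·x·y·z + 252·z^3 + 306·x·z^2 + 90·x^2·z − 4·y + 136·y^2 + 52·x·y + 64·y^3 − 24·x·y^2 − 40·x^2·y − 40 − 20·x + 20·x^2    [combine like terms]

−16·z^2 − 196·z − 310·y·z − 22·x·z + 50·y·z^2 − 216·y^2·z − 82·x·y·z + 252·z^3 + 306·x·z^2 + 90·x^2·z − 4·y + 136·y^2 + 52·x·y + 64·y^3 − 24·x·y^2 − 40·x^2·y − 40 − 20·x + 20·x^2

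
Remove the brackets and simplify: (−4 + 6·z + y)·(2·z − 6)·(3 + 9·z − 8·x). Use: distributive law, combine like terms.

84·z − 360·z^2 + 352·x·z + 72 − 192·x + 108·z^3 − 96·x·z^2 − 48·y·z + 18·y·z^2 − 16·x·y·z − 18·y + 48·x·y

(−4 + 6·z + y)·(2·z − 6)·(3 + 9·z − 8·x)
= (−8·z + 24 + 12·z^2 − 36·z + 2·y·z − 6·y)·(3 + 9·z − 8·x)    [distributive law]
= (−44·z + 24 + 12·z^2 + 2·y·z − 6·y)·(3 + 9·z − 8·x)    [combine like terms]
= −132·z − 396·z^2 + 352·x·z + 72 + 216·z − 192·x + 36·z^2 + 108·z^3 − 96·x·z^2 + 6·y·z + 18·y·z^2 − 16·x·y·z − 18·y − 54·y·z + 48·x·y    [distributive law]
= 84·z − 360·z^2 + 352·x·z + 72 − 192·x + 108·z^3 − 96·x·z^2 − 48·y·z + 18·y·z^2 − 16·x·y·z − 18·y + 48·x·y    [combine like terms]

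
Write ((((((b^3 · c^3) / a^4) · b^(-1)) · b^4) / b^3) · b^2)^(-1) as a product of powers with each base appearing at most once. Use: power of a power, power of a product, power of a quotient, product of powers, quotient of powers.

((((((b^3 · c^3) / a^4) · b^(-1)) · b^4) / b^3) · b^2)^(-1)
= ((((((b^3 · c^3) / a^4) · b^(-1)) · b^4) / b^3)^(-1)) · ((b^2)^(-1))    [power of a product]
= ((((((b^3 · c^3) / a^4) · b^(-1)) · b^4)^(-1)) / ((b^3)^(-1))) · ((b^2)^(-1))    [power of a quotient]
= ((((((b^3 · c^3) / a^4) · b^(-1))^(-1)) · ((b^4)^(-1))) / ((b^3)^(-1))) · ((b^2)^(-1))    [power of a product]
= ((((((b^3 · c^3) / a^4)^(-1)) · ((b^(-1))^(-1))) · ((b^4)^(-1))) / ((b^3)^(-1))) · ((b^2)^(-1))    [power of a product]
= ((((((b^3 · c^3)^(-1)) / ((a^4)^(-1))) · ((b^(-1))^(-1))) · ((b^4)^(-1))) / ((b^3)^(-1))) · ((b^2)^(-1))    [power of a quotient]
= (((((((b^3)^(-1)) · ((c^3)^(-1))) / ((a^4)^(-1))) · ((b^(-1))^(-1))) · ((b^4)^(-1))) / ((b^3)^(-1))) · ((b^2)^(-1))    [power of a product]
= (((((b^(-3) · ((c^3)^(-1))) / ((a^4)^(-1))) · ((b^(-1))^(-1))) · ((b^4)^(-1))) / ((b^3)^(-1))) · ((b^2)^(-1))    [power of a power]
= (((((b^(-3) · c^(-3)) / ((a^4)^(-1))) · ((b^(-1))^(-1))) · ((b^4)^(-1))) / ((b^3)^(-1))) · ((b^2)^(-1))    [power of a power]
= (((((b^(-3) · c^(-3)) / a^(-4)) · ((b^(-1))^(-1))) · ((b^4)^(-1))) / ((b^3)^(-1))) · ((b^2)^(-1))    [power of a power]
= (((((b^(-3) · c^(-3)) / a^(-4)) · b) · ((b^4)^(-1))) / ((b^3)^(-1))) · ((b^2)^(-1))    [power of a power]
= (((((b^(-3) · c^(-3)) / a^(-4)) · b) · b^(-4)) / ((b^3)^(-1))) · ((b^2)^(-1))    [power of a power]
= (((((b^(-3) · c^(-3)) / a^(-4)) · b) · b^(-4)) / b^(-3)) · ((b^2)^(-1))    [power of a power]
= (((((b^(-3) · c^(-3)) / a^(-4)) · b) · b^(-4)) / b^(-3)) · b^(-2)    [power of a power]
= a^4·b^(-5)·c^(-3)    [quotient of powers; product of powers]

a^4·b^(-5)·c^(-3)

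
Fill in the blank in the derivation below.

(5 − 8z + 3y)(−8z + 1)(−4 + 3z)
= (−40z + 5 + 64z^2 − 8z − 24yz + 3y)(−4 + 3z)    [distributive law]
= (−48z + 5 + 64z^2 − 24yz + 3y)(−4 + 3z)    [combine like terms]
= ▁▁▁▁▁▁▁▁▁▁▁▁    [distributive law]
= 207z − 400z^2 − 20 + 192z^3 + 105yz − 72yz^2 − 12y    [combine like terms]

Applying distributive law to the line above:

192z − 144z^2 − 20 + 15z − 256z^2 + 192z^3 + 96yz − 72yz^2 − 12y + 9yz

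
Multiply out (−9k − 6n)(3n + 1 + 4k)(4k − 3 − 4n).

−60k^2n + 165kn + 132kn^2 + 72k^2 + 27k − 144k^3 + 78n^2 + 72n^3 + 18n

(−9k − 6n)(3n + 1 + 4k)(4k − 3 − 4n)
= (−27kn − 9k − 36k^2 − 18n^2 − 6n − 24kn)(4k − 3 − 4n)    [distributive law]
= (−51kn − 9k − 36k^2 − 18n^2 − 6n)(4k − 3 − 4n)    [combine like terms]
= −204k^2n + 153kn + 204kn^2 − 36k^2 + 27k + 36kn − 144k^3 + 108k^2 + 144k^2n − 72kn^2 + 54n^2 + 72n^3 − 24kn + 18n + 24n^2    [distributive law]
= −60k^2n + 165kn + 132kn^2 + 72k^2 + 27k − 144k^3 + 78n^2 + 72n^3 + 18n    [combine like terms]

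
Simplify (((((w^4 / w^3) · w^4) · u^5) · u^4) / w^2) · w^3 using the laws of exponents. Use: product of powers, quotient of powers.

u^9w^6

(((((w^4 / w^3) · w^4) · u^5) · u^4) / w^2) · w^3
= ((((w · w^4) · u^5) · u^4) / w^2) · w^3    [quotient of powers]
= (((w^5 · u^5) · u^4) / w^2) · w^3    [product of powers]
= u^9w^6    [quotient of powers; product of powers]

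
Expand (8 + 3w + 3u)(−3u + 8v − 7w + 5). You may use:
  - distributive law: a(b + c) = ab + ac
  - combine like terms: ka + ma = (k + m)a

(8 + 3w + 3u)(−3u + 8v − 7w + 5)
= −24u + 64v − 56w + 40 − 9uw + 24vw − 21w^2 + 15w − 9u^2 + 24uv − 21uw + 15u    [distributive law]
= −9u + 64v − 41w + 40 − 30uw + 24vw − 21w^2 − 9u^2 + 24uv    [combine like terms]

−9u + 64v − 41w + 40 − 30uw + 24vw − 21w^2 − 9u^2 + 24uv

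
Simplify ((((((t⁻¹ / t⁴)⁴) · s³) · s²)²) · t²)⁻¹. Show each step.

s⁻¹⁰·t³⁸

((((((t⁻¹ / t⁴)⁴) · s³) · s²)²) · t²)⁻¹
= ((((((t⁻¹ / t⁴)⁴) · s³) · s²)²)⁻¹) · ((t²)⁻¹)    [power of a product]
= (((((t⁻¹ / t⁴)⁴) · s³) · s²)⁻²) · ((t²)⁻¹)    [power of a power]
= (((((t⁻¹ / t⁴)⁴) · s³)⁻²) · ((s²)⁻²)) · ((t²)⁻¹)    [power of a product]
= (((((t⁻¹ / t⁴)⁴)⁻²) · ((s³)⁻²)) · ((s²)⁻²)) · ((t²)⁻¹)    [power of a product]
= ((((t⁻¹ / t⁴)⁻⁸) · ((s³)⁻²)) · ((s²)⁻²)) · ((t²)⁻¹)    [power of a power]
= (((((t⁻¹)⁻⁸) / ((t⁴)⁻⁸)) · ((s³)⁻²)) · ((s²)⁻²)) · ((t²)⁻¹)    [power of a quotient]
= (((t⁸ / ((t⁴)⁻⁸)) · ((s³)⁻²)) · ((s²)⁻²)) · ((t²)⁻¹)    [power of a power]
= (((t⁸ / t⁻³²) · ((s³)⁻²)) · ((s²)⁻²)) · ((t²)⁻¹)    [power of a power]
= ((t⁴⁰ · ((s³)⁻²)) · ((s²)⁻²)) · ((t²)⁻¹)    [quotient of powers]
= ((t⁴⁰ · s⁻⁶) · ((s²)⁻²)) · ((t²)⁻¹)    [power of a power]
= ((t⁴⁰ · s⁻⁶) · s⁻⁴) · ((t²)⁻¹)    [power of a power]
= ((t⁴⁰ · s⁻⁶) · s⁻⁴) · t⁻²    [power of a power]
= s⁻¹⁰·t³⁸    [product of powers]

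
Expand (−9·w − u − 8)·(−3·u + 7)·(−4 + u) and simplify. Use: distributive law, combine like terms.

(−9·w − u − 8)·(−3·u + 7)·(−4 + u)
= (27·u·w − 63·w + 3·u² − 7·u + 24·u − 56)·(−4 + u)    [distributive law]
= (27·u·w − 63·w + 3·u² + 17·u − 56)·(−4 + u)    [combine like terms]
= −108·u·w + 27·u²·w + 252·w − 63·u·w − 12·u² + 3·u³ − 68·u + 17·u² + 224 − 56·u    [distributive law]
= −171·u·w + 27·u²·w + 252·w + 5·u² + 3·u³ − 124·u + 224    [combine like terms]

−171·u·w + 27·u²·w + 252·w + 5·u² + 3·u³ − 124·u + 224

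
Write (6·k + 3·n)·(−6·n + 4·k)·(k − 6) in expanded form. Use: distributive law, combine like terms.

(6·k + 3·n)·(−6·n + 4·k)·(k − 6)
= (−36·k·n + 24·k^2 − 18·n^2 + 12·k·n)·(k − 6)    [distributive law]
= (−24·k·n + 24·k^2 − 18·n^2)·(k − 6)    [combine like terms]
= −24·k^2·n + 144·k·n + 24·k^3 − 144·k^2 − 18·k·n^2 + 108·n^2    [distributive law]

−24·k^2·n + 144·k·n + 24·k^3 − 144·k^2 − 18·k·n^2 + 108·n^2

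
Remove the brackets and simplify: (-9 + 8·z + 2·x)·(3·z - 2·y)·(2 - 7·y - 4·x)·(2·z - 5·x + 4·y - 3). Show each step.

(-9 + 8·z + 2·x)·(3·z - 2·y)·(2 - 7·y - 4·x)·(2·z - 5·x + 4·y - 3)
= (-27·z + 18·y + 24·z^2 - 16·y·z + 6·x·z - 4·x·y)·(2 - 7·y - 4·x)·(2·z - 5·x + 4·y - 3)    [distributive law]
= (-54·z + 189·y·z + 108·x·z + 36·y - 126·y^2 - 72·x·y + 48·z^2 - 168·y·z^2 - 96·x·z^2 - 32·y·z + 112·y^2·z + 64·x·y·z + 12·x·z - 42·x·y·z - 24·x^2·z - 8·x·y + 28·x·y^2 + 16·x^2·y)·(2·z - 5·x + 4·y - 3)    [distributive law]
= (-54·z + 157·y·z + 120·x·z + 36·y - 126·y^2 - 80·x·y + 48·z^2 - 168·y·z^2 - 96·x·z^2 + 112·y^2·z + 22·x·y·z - 24·x^2·z + 28·x·y^2 + 16·x^2·y)·(2·z - 5·x + 4·y - 3)    [combine like terms]
= -108·z^2 + 270·x·z - 216·y·z + 162·z + 314·y·z^2 - 785·x·y·z + 628·y^2·z - 471·y·z + 240·x·z^2 - 600·x^2·z + 480·x·y·z - 360·x·z + 72·y·z - 180·x·y + 144·y^2 - 108·y - 252·y^2·z + 630·x·y^2 - 504·y^3 + 378·y^2 - 160·x·y·z + 400·x^2·y - 320·x·y^2 + 240·x·y + 96·z^3 - 240·x·z^2 + 192·y·z^2 - 144·z^2 - 336·y·z^3 + 840·x·y·z^2 - 672·y^2·z^2 + 504·y·z^2 - 192·x·z^3 + 480·x^2·z^2 - 384·x·y·z^2 + 288·x·z^2 + 224·y^2·z^2 - 560·x·y^2·z + 448·y^3·z - 336·y^2·z + 44·x·y·z^2 - 110·x^2·y·z + 88·x·y^2·z - 66·x·y·z - 48·x^2·z^2 + 120·x^3·z - 96·x^2·y·z + 72·x^2·z + 56·x·y^2·z - 140·x^2·y^2 + 112·x·y^3 - 84·x·y^2 + 32·x^2·y·z - 80·x^3·y + 64·x^2·y^2 - 48·x^2·y    [distributive law]
= -252·z^2 - 90·x·z - 615·y·z + 162·z + 1010·y·z^2 - 531·x·y·z + 40·y^2·z + 288·x·z^2 - 528·x^2·z + 60·x·y + 522·y^2 - 108·y + 226·x·y^2 - 504·y^3 + 352·x^2·y + 96·z^3 - 336·y·z^3 + 500·x·y·z^2 - 448·y^2·z^2 - 192·x·z^3 + 432·x^2·z^2 - 416·x·y^2·z + 448·y^3·z - 174·x^2·y·z + 120·x^3·z - 76·x^2·y^2 + 112·x·y^3 - 80·x^3·y    [combine like terms]

-252·z^2 - 90·x·z - 615·y·z + 162·z + 1010·y·z^2 - 531·x·y·z + 40·y^2·z + 288·x·z^2 - 528·x^2·z + 60·x·y + 522·y^2 - 108·y + 226·x·y^2 - 504·y^3 + 352·x^2·y + 96·z^3 - 336·y·z^3 + 500·x·y·z^2 - 448·y^2·z^2 - 192·x·z^3 + 432·x^2·z^2 - 416·x·y^2·z + 448·y^3·z - 174·x^2·y·z + 120·x^3·z - 76·x^2·y^2 + 112·x·y^3 - 80·x^3·y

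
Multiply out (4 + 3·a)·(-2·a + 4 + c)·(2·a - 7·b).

8·a^2 - 28·a·b + 32·a - 112·b + 8·a·c - 28·b·c - 12·a^3 + 42·a^2·b + 6·a^2·c - 21·a·b·c

(4 + 3·a)·(-2·a + 4 + c)·(2·a - 7·b)
= (-8·a + 16 + 4·c - 6·a^2 + 12·a + 3·a·c)·(2·a - 7·b)    [distributive law]
= (4·a + 16 + 4·c - 6·a^2 + 3·a·c)·(2·a - 7·b)    [combine like terms]
= 8·a^2 - 28·a·b + 32·a - 112·b + 8·a·c - 28·b·c - 12·a^3 + 42·a^2·b + 6·a^2·c - 21·a·b·c    [distributive law]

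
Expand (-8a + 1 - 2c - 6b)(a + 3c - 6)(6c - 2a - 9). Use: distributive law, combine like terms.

(-8a + 1 - 2c - 6b)(a + 3c - 6)(6c - 2a - 9)
= (-8a² - 24ac + 48a + a + 3c - 6 - 2ac - 6c² + 12c - 6ab - 18bc + 36b)(6c - 2a - 9)    [distributive law]
= (-8a² - 26ac + 49a + 15c - 6 - 6c² - 6ab - 18bc + 36b)(6c - 2a - 9)    [combine like terms]
= -48a²c + 16a³ + 72a² - 156ac² + 52a²c + 234ac + 294ac - 98a² - 441a + 90c² - 30ac - 135c - 36c + 12a + 54 - 36c³ + 12ac² + 54c² - 36abc + 12a²b + 54ab - 108bc² + 36abc + 162bc + 216bc - 72ab - 324b    [distributive law]
= 4a²c + 16a³ - 26a² - 144ac² + 498ac - 429a + 144c² - 171c + 54 - 36c³ + 12a²b - 18ab - 108bc² + 378bc - 324b    [combine like terms]

4a²c + 16a³ - 26a² - 144ac² + 498ac - 429a + 144c² - 171c + 54 - 36c³ + 12a²b - 18ab - 108bc² + 378bc - 324b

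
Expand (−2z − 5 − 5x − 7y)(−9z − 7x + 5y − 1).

18z² + 59xz + 53yz + 47z + 40x − 18y + 5 + 35x² + 24xy − 35y²

(−2z − 5 − 5x − 7y)(−9z − 7x + 5y − 1)
= 18z² + 14xz − 10yz + 2z + 45z + 35x − 25y + 5 + 45xz + 35x² − 25xy + 5x + 63yz + 49xy − 35y² + 7y    [distributive law]
= 18z² + 59xz + 53yz + 47z + 40x − 18y + 5 + 35x² + 24xy − 35y²    [combine like terms]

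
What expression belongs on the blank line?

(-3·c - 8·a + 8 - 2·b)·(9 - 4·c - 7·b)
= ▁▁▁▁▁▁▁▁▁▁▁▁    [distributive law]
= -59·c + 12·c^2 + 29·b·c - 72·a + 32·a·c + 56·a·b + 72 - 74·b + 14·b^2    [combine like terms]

By distributive law:

-27·c + 12·c^2 + 21·b·c - 72·a + 32·a·c + 56·a·b + 72 - 32·c - 56·b - 18·b + 8·b·c + 14·b^2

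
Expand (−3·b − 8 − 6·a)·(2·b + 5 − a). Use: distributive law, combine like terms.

−6·b^2 − 31·b − 9·a·b − 40 − 22·a + 6·a^2

(−3·b − 8 − 6·a)·(2·b + 5 − a)
= −6·b^2 − 15·b + 3·a·b − 16·b − 40 + 8·a − 12·a·b − 30·a + 6·a^2    [distributive law]
= −6·b^2 − 31·b − 9·a·b − 40 − 22·a + 6·a^2    [combine like terms]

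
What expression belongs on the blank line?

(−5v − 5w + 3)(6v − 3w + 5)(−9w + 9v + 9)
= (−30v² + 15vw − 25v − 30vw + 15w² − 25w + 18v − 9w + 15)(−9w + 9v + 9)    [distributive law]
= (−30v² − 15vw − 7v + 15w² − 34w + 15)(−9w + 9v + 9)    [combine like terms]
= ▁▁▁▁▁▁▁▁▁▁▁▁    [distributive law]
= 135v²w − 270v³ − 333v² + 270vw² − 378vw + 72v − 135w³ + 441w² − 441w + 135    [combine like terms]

Applying distributive law to the line above:

270v²w − 270v³ − 270v² + 135vw² − 135v²w − 135vw + 63vw − 63v² − 63v − 135w³ + 135vw² + 135w² + 306w² − 306vw − 306w − 135w + 135v + 135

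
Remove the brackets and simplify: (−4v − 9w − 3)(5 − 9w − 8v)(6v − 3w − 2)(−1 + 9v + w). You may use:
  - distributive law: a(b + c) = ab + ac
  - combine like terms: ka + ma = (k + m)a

(−4v − 9w − 3)(5 − 9w − 8v)(6v − 3w − 2)(−1 + 9v + w)
= (−20v + 36vw + 32v^2 − 45w + 81w^2 + 72vw − 15 + 27w + 24v)(6v − 3w − 2)(−1 + 9v + w)    [distributive law]
= (4v + 108vw + 32v^2 − 18w + 81w^2 − 15)(6v − 3w − 2)(−1 + 9v + w)    [combine like terms]
= (24v^2 − 12vw − 8v + 648v^2w − 324vw^2 − 216vw + 192v^3 − 96v^2w − 64v^2 − 108vw + 54w^2 + 36w + 486vw^2 − 243w^3 − 162w^2 − 90v + 45w + 30)(−1 + 9v + w)    [distributive law]
= (−40v^2 − 336vw − 98v + 552v^2w + 162vw^2 + 192v^3 − 108w^2 + 81w − 243w^3 + 30)(−1 + 9v + w)    [combine like terms]
= 40v^2 − 360v^3 − 40v^2w + 336vw − 3024v^2w − 336vw^2 + 98v − 882v^2 − 98vw − 552v^2w + 4968v^3w + 552v^2w^2 − 162vw^2 + 1458v^2w^2 + 162vw^3 − 192v^3 + 1728v^4 + 192v^3w + 108w^2 − 972vw^2 − 108w^3 − 81w + 729vw + 81w^2 + 243w^3 − 2187vw^3 − 243w^4 − 30 + 270v + 30w    [distributive law]
= −842v^2 − 552v^3 − 3616v^2w + 967vw − 1470vw^2 + 368v + 5160v^3w + 2010v^2w^2 − 2025vw^3 + 1728v^4 + 189w^2 + 135w^3 − 51w − 243w^4 − 30    [combine like terms]

−842v^2 − 552v^3 − 3616v^2w + 967vw − 1470vw^2 + 368v + 5160v^3w + 2010v^2w^2 − 2025vw^3 + 1728v^4 + 189w^2 + 135w^3 − 51w − 243w^4 − 30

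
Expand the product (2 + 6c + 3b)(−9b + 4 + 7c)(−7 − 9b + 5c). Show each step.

(2 + 6c + 3b)(−9b + 4 + 7c)(−7 − 9b + 5c)
= (−18b + 8 + 14c − 54bc + 24c + 42c^2 − 27b^2 + 12b + 21bc)(−7 − 9b + 5c)    [distributive law]
= (−6b + 8 + 38c − 33bc + 42c^2 − 27b^2)(−7 − 9b + 5c)    [combine like terms]
= 42b + 54b^2 − 30bc − 56 − 72b + 40c − 266c − 342bc + 190c^2 + 231bc + 297b^2c − 165bc^2 − 294c^2 − 378bc^2 + 210c^3 + 189b^2 + 243b^3 − 135b^2c    [distributive law]
= −30b + 243b^2 − 141bc − 56 − 226c − 104c^2 + 162b^2c − 543bc^2 + 210c^3 + 243b^3    [combine like terms]

−30b + 243b^2 − 141bc − 56 − 226c − 104c^2 + 162b^2c − 543bc^2 + 210c^3 + 243b^3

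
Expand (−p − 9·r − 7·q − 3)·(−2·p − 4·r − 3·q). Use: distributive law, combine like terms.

(−p − 9·r − 7·q − 3)·(−2·p − 4·r − 3·q)
= 2·p² + 4·p·r + 3·p·q + 18·p·r + 36·r² + 27·q·r + 14·p·q + 28·q·r + 21·q² + 6·p + 12·r + 9·q    [distributive law]
= 2·p² + 22·p·r + 17·p·q + 36·r² + 55·q·r + 21·q² + 6·p + 12·r + 9·q    [combine like terms]

2·p² + 22·p·r + 17·p·q + 36·r² + 55·q·r + 21·q² + 6·p + 12·r + 9·q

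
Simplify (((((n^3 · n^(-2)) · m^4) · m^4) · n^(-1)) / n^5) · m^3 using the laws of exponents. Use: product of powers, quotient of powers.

(((((n^3 · n^(-2)) · m^4) · m^4) · n^(-1)) / n^5) · m^3
= ((((n · m^4) · m^4) · n^(-1)) / n^5) · m^3    [product of powers]
= m^11n^(-5)    [quotient of powers; product of powers]

m^11n^(-5)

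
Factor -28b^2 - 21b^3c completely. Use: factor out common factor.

7b^2(-4 - 3bc)

-28b^2 - 21b^3c
= 7(-4b^2 - 3b^3c)    [factor out 7]
= 7b^2(-4 - 3bc)    [factor out b^2]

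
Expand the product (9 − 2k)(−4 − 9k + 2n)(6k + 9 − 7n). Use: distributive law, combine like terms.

(9 − 2k)(−4 − 9k + 2n)(6k + 9 − 7n)
= (−36 − 81k + 18n + 8k + 18k² − 4kn)(6k + 9 − 7n)    [distributive law]
= (−36 − 73k + 18n + 18k² − 4kn)(6k + 9 − 7n)    [combine like terms]
= −216k − 324 + 252n − 438k² − 657k + 511kn + 108kn + 162n − 126n² + 108k³ + 162k² − 126k²n − 24k²n − 36kn + 28kn²    [distributive law]
= −873k − 324 + 414n − 276k² + 583kn − 126n² + 108k³ − 150k²n + 28kn²    [combine like terms]

−873k − 324 + 414n − 276k² + 583kn − 126n² + 108k³ − 150k²n + 28kn²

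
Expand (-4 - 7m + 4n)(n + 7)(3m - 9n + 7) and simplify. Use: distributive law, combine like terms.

464mn - 188n^2 + 420n - 427m - 196 - 21m^2n + 75mn^2 - 147m^2 - 36n^3

(-4 - 7m + 4n)(n + 7)(3m - 9n + 7)
= (-4n - 28 - 7mn - 49m + 4n^2 + 28n)(3m - 9n + 7)    [distributive law]
= (24n - 28 - 7mn - 49m + 4n^2)(3m - 9n + 7)    [combine like terms]
= 72mn - 216n^2 + 168n - 84m + 252n - 196 - 21m^2n + 63mn^2 - 49mn - 147m^2 + 441mn - 343m + 12mn^2 - 36n^3 + 28n^2    [distributive law]
= 464mn - 188n^2 + 420n - 427m - 196 - 21m^2n + 75mn^2 - 147m^2 - 36n^3    [combine like terms]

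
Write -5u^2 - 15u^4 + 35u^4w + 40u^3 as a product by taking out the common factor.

5u^2(-1 - 3u^2 + 7u^2w + 8u)

-5u^2 - 15u^4 + 35u^4w + 40u^3
= 5(-u^2 - 3u^4 + 7u^4w + 8u^3)    [factor out 5]
= 5u^2(-1 - 3u^2 + 7u^2w + 8u)    [factor out u^2]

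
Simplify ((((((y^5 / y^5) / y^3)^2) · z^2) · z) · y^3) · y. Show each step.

((((((y^5 / y^5) / y^3)^2) · z^2) · z) · y^3) · y
= ((((((y^5 / y^5)^2) / ((y^3)^2)) · z^2) · z) · y^3) · y    [power of a quotient]
= (((((((y^5)^2) / ((y^5)^2)) / ((y^3)^2)) · z^2) · z) · y^3) · y    [power of a quotient]
= (((((y^10 / ((y^5)^2)) / ((y^3)^2)) · z^2) · z) · y^3) · y    [power of a power]
= (((((y^10 / y^10) / ((y^3)^2)) · z^2) · z) · y^3) · y    [power of a power]
= ((((y^0 / ((y^3)^2)) · z^2) · z) · y^3) · y    [quotient of powers]
= ((((y^0 / y^6) · z^2) · z) · y^3) · y    [power of a power]
= (((y^(-6) · z^2) · z) · y^3) · y    [quotient of powers]
= y^(-2)z^3    [product of powers]

y^(-2)z^3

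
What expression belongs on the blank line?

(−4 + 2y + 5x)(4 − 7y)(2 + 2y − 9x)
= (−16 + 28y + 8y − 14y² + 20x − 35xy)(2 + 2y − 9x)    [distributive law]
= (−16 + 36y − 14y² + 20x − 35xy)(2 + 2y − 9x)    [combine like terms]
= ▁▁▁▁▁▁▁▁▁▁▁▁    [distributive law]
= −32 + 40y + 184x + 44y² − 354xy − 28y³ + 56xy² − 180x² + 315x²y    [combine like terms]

After distributive law, the bracketed line is:

−32 − 32y + 144x + 72y + 72y² − 324xy − 28y² − 28y³ + 126xy² + 40x + 40xy − 180x² − 70xy − 70xy² + 315x²y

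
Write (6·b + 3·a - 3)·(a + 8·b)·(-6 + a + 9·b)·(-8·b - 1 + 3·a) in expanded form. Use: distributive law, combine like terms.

(6·b + 3·a - 3)·(a + 8·b)·(-6 + a + 9·b)·(-8·b - 1 + 3·a)
= (6·a·b + 48·b^2 + 3·a^2 + 24·a·b - 3·a - 24·b)·(-6 + a + 9·b)·(-8·b - 1 + 3·a)    [distributive law]
= (30·a·b + 48·b^2 + 3·a^2 - 3·a - 24·b)·(-6 + a + 9·b)·(-8·b - 1 + 3·a)    [combine like terms]
= (-180·a·b + 30·a^2·b + 270·a·b^2 - 288·b^2 + 48·a·b^2 + 432·b^3 - 18·a^2 + 3·a^3 + 27·a^2·b + 18·a - 3·a^2 - 27·a·b + 144·b - 24·a·b - 216·b^2)·(-8·b - 1 + 3·a)    [distributive law]
= (-231·a·b + 57·a^2·b + 318·a·b^2 - 504·b^2 + 432·b^3 - 21·a^2 + 3·a^3 + 18·a + 144·b)·(-8·b - 1 + 3·a)    [combine like terms]
= 1848·a·b^2 + 231·a·b - 693·a^2·b - 456·a^2·b^2 - 57·a^2·b + 171·a^3·b - 2544·a·b^3 - 318·a·b^2 + 954·a^2·b^2 + 4032·b^3 + 504·b^2 - 1512·a·b^2 - 3456·b^4 - 432·b^3 + 1296·a·b^3 + 168·a^2·b + 21·a^2 - 63·a^3 - 24·a^3·b - 3·a^3 + 9·a^4 - 144·a·b - 18·a + 54·a^2 - 1152·b^2 - 144·b + 432·a·b    [distributive law]
= 18·a·b^2 + 519·a·b - 582·a^2·b + 498·a^2·b^2 + 147·a^3·b - 1248·a·b^3 + 3600·b^3 - 648·b^2 - 3456·b^4 + 75·a^2 - 66·a^3 + 9·a^4 - 18·a - 144·b    [combine like terms]

18·a·b^2 + 519·a·b - 582·a^2·b + 498·a^2·b^2 + 147·a^3·b - 1248·a·b^3 + 3600·b^3 - 648·b^2 - 3456·b^4 + 75·a^2 - 66·a^3 + 9·a^4 - 18·a - 144·b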